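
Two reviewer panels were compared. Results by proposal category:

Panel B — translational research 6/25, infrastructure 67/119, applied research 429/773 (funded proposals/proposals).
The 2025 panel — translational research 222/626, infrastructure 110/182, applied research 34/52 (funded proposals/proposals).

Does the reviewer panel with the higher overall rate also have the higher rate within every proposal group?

No

Translational research: Panel B 6/25 = 24.0%, the 2025 panel 222/626 = 35.5% → the 2025 panel
Infrastructure: Panel B 67/119 = 56.3%, the 2025 panel 110/182 = 60.4% → the 2025 panel
Applied research: Panel B 429/773 = 55.5%, the 2025 panel 34/52 = 65.4% → the 2025 panel
Overall: Panel B 502/917 = 54.7%, the 2025 panel 366/860 = 42.6% → Panel B
The 2025 panel wins each proposal group but Panel B wins overall — the comparison reverses. The 2025 panel's proposals skew toward translational research, which has a lower base rate.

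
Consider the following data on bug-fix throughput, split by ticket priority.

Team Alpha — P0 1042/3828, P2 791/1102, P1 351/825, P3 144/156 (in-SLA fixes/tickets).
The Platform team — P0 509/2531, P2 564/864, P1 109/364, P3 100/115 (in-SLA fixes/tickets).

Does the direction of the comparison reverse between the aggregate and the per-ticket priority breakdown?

No

P0: Team Alpha 1042/3828 = 27.2%, the Platform team 509/2531 = 20.1% → Team Alpha
P2: Team Alpha 791/1102 = 71.8%, the Platform team 564/864 = 65.3% → Team Alpha
P1: Team Alpha 351/825 = 42.5%, the Platform team 109/364 = 29.9% → Team Alpha
P3: Team Alpha 144/156 = 92.3%, the Platform team 100/115 = 87.0% → Team Alpha
Overall: Team Alpha 2328/5911 = 39.4%, the Platform team 1282/3874 = 33.1% → Team Alpha
Team Alpha wins overall and in every ticket group — no reversal.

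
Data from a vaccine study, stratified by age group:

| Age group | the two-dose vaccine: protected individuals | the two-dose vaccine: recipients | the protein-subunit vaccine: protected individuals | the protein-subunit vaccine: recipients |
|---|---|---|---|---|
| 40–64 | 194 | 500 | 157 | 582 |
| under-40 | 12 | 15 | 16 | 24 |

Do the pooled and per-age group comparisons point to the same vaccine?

40–64: the two-dose vaccine 194/500 = 38.8%, the protein-subunit vaccine 157/582 = 27.0% → the two-dose vaccine
Under-40: the two-dose vaccine 12/15 = 80.0%, the protein-subunit vaccine 16/24 = 66.7% → the two-dose vaccine
Overall: the two-dose vaccine 206/515 = 40.0%, the protein-subunit vaccine 173/606 = 28.5% → the two-dose vaccine
The two-dose vaccine wins overall and in every age group — no reversal.

Yes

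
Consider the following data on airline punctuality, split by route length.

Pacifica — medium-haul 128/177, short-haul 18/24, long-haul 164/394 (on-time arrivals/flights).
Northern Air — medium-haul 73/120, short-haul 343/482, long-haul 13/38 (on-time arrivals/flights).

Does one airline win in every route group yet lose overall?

Yes

Medium-haul: Pacifica 128/177 = 72.3%, Northern Air 73/120 = 60.8% → Pacifica
Short-haul: Pacifica 18/24 = 75.0%, Northern Air 343/482 = 71.2% → Pacifica
Long-haul: Pacifica 164/394 = 41.6%, Northern Air 13/38 = 34.2% → Pacifica
Overall: Pacifica 310/595 = 52.1%, Northern Air 429/640 = 67.0% → Northern Air
Pacifica wins each route group but Northern Air wins overall — the comparison reverses. Pacifica's flights skew toward long-haul, which has a lower base rate.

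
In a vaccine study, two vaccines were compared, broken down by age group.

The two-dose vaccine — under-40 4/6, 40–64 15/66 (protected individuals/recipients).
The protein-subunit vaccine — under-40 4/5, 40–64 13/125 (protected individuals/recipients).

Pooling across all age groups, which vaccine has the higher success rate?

Under-40: the two-dose vaccine 4/6 = 66.7%, the protein-subunit vaccine 4/5 = 80.0% → the protein-subunit vaccine
40–64: the two-dose vaccine 15/66 = 22.7%, the protein-subunit vaccine 13/125 = 10.4% → the two-dose vaccine
Overall: the two-dose vaccine 19/72 = 26.4%, the protein-subunit vaccine 17/130 = 13.1% → the two-dose vaccine
(Neither sweeps every age group, but the two-dose vaccine has the higher pooled rate.)

the two-dose vaccine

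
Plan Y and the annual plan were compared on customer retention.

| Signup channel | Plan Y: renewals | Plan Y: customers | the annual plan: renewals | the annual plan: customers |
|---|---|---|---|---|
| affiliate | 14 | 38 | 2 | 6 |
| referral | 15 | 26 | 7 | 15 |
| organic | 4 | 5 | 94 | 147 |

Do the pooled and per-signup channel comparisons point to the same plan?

No

Affiliate: Plan Y 14/38 = 36.8%, the annual plan 2/6 = 33.3% → Plan Y
Referral: Plan Y 15/26 = 57.7%, the annual plan 7/15 = 46.7% → Plan Y
Organic: Plan Y 4/5 = 80.0%, the annual plan 94/147 = 63.9% → Plan Y
Overall: Plan Y 33/69 = 47.8%, the annual plan 103/168 = 61.3% → the annual plan
Plan Y wins each signup group but the annual plan wins overall — the comparison reverses. Plan Y's customers skew toward affiliate, which has a lower base rate.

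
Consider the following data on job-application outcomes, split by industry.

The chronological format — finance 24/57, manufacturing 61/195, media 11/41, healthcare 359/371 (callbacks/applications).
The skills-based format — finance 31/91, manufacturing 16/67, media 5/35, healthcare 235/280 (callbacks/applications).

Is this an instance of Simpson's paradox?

Finance: the chronological format 24/57 = 42.1%, the skills-based format 31/91 = 34.1% → the chronological format
Manufacturing: the chronological format 61/195 = 31.3%, the skills-based format 16/67 = 23.9% → the chronological format
Media: the chronological format 11/41 = 26.8%, the skills-based format 5/35 = 14.3% → the chronological format
Healthcare: the chronological format 359/371 = 96.8%, the skills-based format 235/280 = 83.9% → the chronological format
Overall: the chronological format 455/664 = 68.5%, the skills-based format 287/473 = 60.7% → the chronological format
The chronological format wins overall and in every industry group — no reversal.

No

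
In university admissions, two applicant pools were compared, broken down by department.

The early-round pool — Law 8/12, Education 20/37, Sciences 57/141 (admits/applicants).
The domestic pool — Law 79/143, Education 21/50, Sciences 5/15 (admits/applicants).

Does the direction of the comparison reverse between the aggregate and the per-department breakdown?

Yes

Law: the early-round pool 8/12 = 66.7%, the domestic pool 79/143 = 55.2% → the early-round pool
Education: the early-round pool 20/37 = 54.1%, the domestic pool 21/50 = 42.0% → the early-round pool
Sciences: the early-round pool 57/141 = 40.4%, the domestic pool 5/15 = 33.3% → the early-round pool
Overall: the early-round pool 85/190 = 44.7%, the domestic pool 105/208 = 50.5% → the domestic pool
The early-round pool wins each department group but the domestic pool wins overall — the comparison reverses. The early-round pool's applicants skew toward Sciences, which has a lower base rate.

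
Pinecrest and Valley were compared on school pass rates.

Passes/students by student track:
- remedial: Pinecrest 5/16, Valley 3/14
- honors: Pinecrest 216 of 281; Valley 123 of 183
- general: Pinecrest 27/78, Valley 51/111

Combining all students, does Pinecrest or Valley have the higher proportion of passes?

Pinecrest

Remedial: Pinecrest 5/16 = 31.2%, Valley 3/14 = 21.4% → Pinecrest
Honors: Pinecrest 216/281 = 76.9%, Valley 123/183 = 67.2% → Pinecrest
General: Pinecrest 27/78 = 34.6%, Valley 51/111 = 45.9% → Valley
Overall: Pinecrest 248/375 = 66.1%, Valley 177/308 = 57.5% → Pinecrest
(Neither sweeps every student group, but Pinecrest has the higher pooled rate.)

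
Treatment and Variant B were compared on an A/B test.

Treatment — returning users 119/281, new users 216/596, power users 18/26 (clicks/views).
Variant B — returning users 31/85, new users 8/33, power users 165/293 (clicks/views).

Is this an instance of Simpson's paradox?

Returning users: Treatment 119/281 = 42.3%, Variant B 31/85 = 36.5% → Treatment
New users: Treatment 216/596 = 36.2%, Variant B 8/33 = 24.2% → Treatment
Power users: Treatment 18/26 = 69.2%, Variant B 165/293 = 56.3% → Treatment
Overall: Treatment 353/903 = 39.1%, Variant B 204/411 = 49.6% → Variant B
Treatment wins each user group but Variant B wins overall — the comparison reverses. Treatment's views skew toward new users, which has a lower base rate.

Yes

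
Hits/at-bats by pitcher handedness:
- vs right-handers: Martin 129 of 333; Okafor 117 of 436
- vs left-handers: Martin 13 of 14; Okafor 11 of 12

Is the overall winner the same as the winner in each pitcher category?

Vs right-handers: Martin 129/333 = 38.7%, Okafor 117/436 = 26.8% → Martin
Vs left-handers: Martin 13/14 = 92.9%, Okafor 11/12 = 91.7% → Martin
Overall: Martin 142/347 = 40.9%, Okafor 128/448 = 28.6% → Martin
Martin wins overall and in every pitcher group — no reversal.

Yes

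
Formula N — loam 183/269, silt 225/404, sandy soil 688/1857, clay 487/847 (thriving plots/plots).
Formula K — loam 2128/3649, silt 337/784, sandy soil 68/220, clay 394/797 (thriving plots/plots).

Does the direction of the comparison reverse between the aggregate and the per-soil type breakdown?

Loam: Formula N 183/269 = 68.0%, Formula K 2128/3649 = 58.3% → Formula N
Silt: Formula N 225/404 = 55.7%, Formula K 337/784 = 43.0% → Formula N
Sandy soil: Formula N 688/1857 = 37.0%, Formula K 68/220 = 30.9% → Formula N
Clay: Formula N 487/847 = 57.5%, Formula K 394/797 = 49.4% → Formula N
Overall: Formula N 1583/3377 = 46.9%, Formula K 2927/5450 = 53.7% → Formula K
Formula N wins each soil group but Formula K wins overall — the comparison reverses. Formula N's plots skew toward sandy soil, which has a lower base rate.

Yes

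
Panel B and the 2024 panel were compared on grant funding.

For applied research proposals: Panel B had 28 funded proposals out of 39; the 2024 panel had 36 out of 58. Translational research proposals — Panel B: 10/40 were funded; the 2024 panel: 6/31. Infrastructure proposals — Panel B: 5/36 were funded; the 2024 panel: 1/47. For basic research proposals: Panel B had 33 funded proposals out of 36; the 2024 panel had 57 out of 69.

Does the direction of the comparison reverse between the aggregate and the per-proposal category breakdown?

No

Applied research: Panel B 28/39 = 71.8%, the 2024 panel 36/58 = 62.1% → Panel B
Translational research: Panel B 10/40 = 25.0%, the 2024 panel 6/31 = 19.4% → Panel B
Infrastructure: Panel B 5/36 = 13.9%, the 2024 panel 1/47 = 2.1% → Panel B
Basic research: Panel B 33/36 = 91.7%, the 2024 panel 57/69 = 82.6% → Panel B
Overall: Panel B 76/151 = 50.3%, the 2024 panel 100/205 = 48.8% → Panel B
Panel B wins overall and in every proposal group — no reversal.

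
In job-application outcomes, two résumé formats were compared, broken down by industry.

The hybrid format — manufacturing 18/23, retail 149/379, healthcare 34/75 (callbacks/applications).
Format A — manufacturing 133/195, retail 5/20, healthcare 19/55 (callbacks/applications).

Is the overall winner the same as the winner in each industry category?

No

Manufacturing: the hybrid format 18/23 = 78.3%, Format A 133/195 = 68.2% → the hybrid format
Retail: the hybrid format 149/379 = 39.3%, Format A 5/20 = 25.0% → the hybrid format
Healthcare: the hybrid format 34/75 = 45.3%, Format A 19/55 = 34.5% → the hybrid format
Overall: the hybrid format 201/477 = 42.1%, Format A 157/270 = 58.1% → Format A
The hybrid format wins each industry group but Format A wins overall — the comparison reverses. The hybrid format's applications skew toward retail, which has a lower base rate.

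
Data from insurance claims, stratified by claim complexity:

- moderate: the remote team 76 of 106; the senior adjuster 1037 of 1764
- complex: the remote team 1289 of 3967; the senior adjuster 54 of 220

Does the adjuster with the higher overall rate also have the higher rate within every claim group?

No

Moderate: the remote team 76/106 = 71.7%, the senior adjuster 1037/1764 = 58.8% → the remote team
Complex: the remote team 1289/3967 = 32.5%, the senior adjuster 54/220 = 24.5% → the remote team
Overall: the remote team 1365/4073 = 33.5%, the senior adjuster 1091/1984 = 55.0% → the senior adjuster
The remote team wins each claim group but the senior adjuster wins overall — the comparison reverses. The remote team's claims skew toward complex, which has a lower base rate.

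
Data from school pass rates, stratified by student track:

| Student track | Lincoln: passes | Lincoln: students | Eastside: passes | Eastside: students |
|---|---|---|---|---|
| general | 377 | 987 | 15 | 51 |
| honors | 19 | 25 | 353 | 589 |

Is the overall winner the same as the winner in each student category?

No

General: Lincoln 377/987 = 38.2%, Eastside 15/51 = 29.4% → Lincoln
Honors: Lincoln 19/25 = 76.0%, Eastside 353/589 = 59.9% → Lincoln
Overall: Lincoln 396/1012 = 39.1%, Eastside 368/640 = 57.5% → Eastside
Lincoln wins each student group but Eastside wins overall — the comparison reverses. Lincoln's students skew toward general, which has a lower base rate.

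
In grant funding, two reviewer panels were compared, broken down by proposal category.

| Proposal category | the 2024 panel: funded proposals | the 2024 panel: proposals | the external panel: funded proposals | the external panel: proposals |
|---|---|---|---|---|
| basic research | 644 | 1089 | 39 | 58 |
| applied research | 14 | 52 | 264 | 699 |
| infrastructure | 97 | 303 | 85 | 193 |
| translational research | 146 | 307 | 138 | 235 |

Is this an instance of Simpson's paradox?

Yes

Basic research: the 2024 panel 644/1089 = 59.1%, the external panel 39/58 = 67.2% → the external panel
Applied research: the 2024 panel 14/52 = 26.9%, the external panel 264/699 = 37.8% → the external panel
Infrastructure: the 2024 panel 97/303 = 32.0%, the external panel 85/193 = 44.0% → the external panel
Translational research: the 2024 panel 146/307 = 47.6%, the external panel 138/235 = 58.7% → the external panel
Overall: the 2024 panel 901/1751 = 51.5%, the external panel 526/1185 = 44.4% → the 2024 panel
The external panel wins each proposal group but the 2024 panel wins overall — the comparison reverses. The external panel's proposals skew toward applied research, which has a lower base rate.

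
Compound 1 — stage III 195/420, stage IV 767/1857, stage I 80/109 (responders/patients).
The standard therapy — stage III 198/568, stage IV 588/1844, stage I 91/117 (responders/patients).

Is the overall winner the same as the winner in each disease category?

No

Stage III: Compound 1 195/420 = 46.4%, the standard therapy 198/568 = 34.9% → Compound 1
Stage IV: Compound 1 767/1857 = 41.3%, the standard therapy 588/1844 = 31.9% → Compound 1
Stage I: Compound 1 80/109 = 73.4%, the standard therapy 91/117 = 77.8% → the standard therapy
Overall: Compound 1 1042/2386 = 43.7%, the standard therapy 877/2529 = 34.7% → Compound 1
Neither sweeps: Compound 1 wins 2 of 3 groups, the standard therapy wins 1. Compound 1 wins overall but not every group — no Simpson reversal.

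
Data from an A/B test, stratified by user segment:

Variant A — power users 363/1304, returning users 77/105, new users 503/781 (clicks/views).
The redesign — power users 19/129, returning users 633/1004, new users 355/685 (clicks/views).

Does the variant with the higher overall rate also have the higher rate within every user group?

No

Power users: Variant A 363/1304 = 27.8%, the redesign 19/129 = 14.7% → Variant A
Returning users: Variant A 77/105 = 73.3%, the redesign 633/1004 = 63.0% → Variant A
New users: Variant A 503/781 = 64.4%, the redesign 355/685 = 51.8% → Variant A
Overall: Variant A 943/2190 = 43.1%, the redesign 1007/1818 = 55.4% → the redesign
Variant A wins each user group but the redesign wins overall — the comparison reverses. Variant A's views skew toward power users, which has a lower base rate.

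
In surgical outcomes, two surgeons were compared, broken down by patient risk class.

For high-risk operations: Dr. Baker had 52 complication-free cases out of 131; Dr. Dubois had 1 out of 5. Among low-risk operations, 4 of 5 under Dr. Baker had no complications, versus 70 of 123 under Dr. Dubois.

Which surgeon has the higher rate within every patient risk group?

High-risk: Dr. Baker 52/131 = 39.7%, Dr. Dubois 1/5 = 20.0% → Dr. Baker
Low-risk: Dr. Baker 4/5 = 80.0%, Dr. Dubois 70/123 = 56.9% → Dr. Baker
Dr. Baker has the higher rate in both groups.

Dr. Baker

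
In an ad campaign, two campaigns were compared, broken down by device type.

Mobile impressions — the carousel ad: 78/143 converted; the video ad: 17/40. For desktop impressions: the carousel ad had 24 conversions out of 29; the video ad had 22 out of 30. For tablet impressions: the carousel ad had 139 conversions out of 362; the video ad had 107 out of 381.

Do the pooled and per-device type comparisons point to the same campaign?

Yes

Mobile: the carousel ad 78/143 = 54.5%, the video ad 17/40 = 42.5% → the carousel ad
Desktop: the carousel ad 24/29 = 82.8%, the video ad 22/30 = 73.3% → the carousel ad
Tablet: the carousel ad 139/362 = 38.4%, the video ad 107/381 = 28.1% → the carousel ad
Overall: the carousel ad 241/534 = 45.1%, the video ad 146/451 = 32.4% → the carousel ad
The carousel ad wins overall and in every device group — no reversal.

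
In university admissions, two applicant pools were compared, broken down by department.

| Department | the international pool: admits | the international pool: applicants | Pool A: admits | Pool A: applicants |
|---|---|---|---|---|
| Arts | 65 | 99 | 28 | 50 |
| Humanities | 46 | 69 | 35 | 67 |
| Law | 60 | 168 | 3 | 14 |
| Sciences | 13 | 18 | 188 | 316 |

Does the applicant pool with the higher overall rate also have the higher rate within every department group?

Arts: the international pool 65/99 = 65.7%, Pool A 28/50 = 56.0% → the international pool
Humanities: the international pool 46/69 = 66.7%, Pool A 35/67 = 52.2% → the international pool
Law: the international pool 60/168 = 35.7%, Pool A 3/14 = 21.4% → the international pool
Sciences: the international pool 13/18 = 72.2%, Pool A 188/316 = 59.5% → the international pool
Overall: the international pool 184/354 = 52.0%, Pool A 254/447 = 56.8% → Pool A
The international pool wins each department group but Pool A wins overall — the comparison reverses. The international pool's applicants skew toward Law, which has a lower base rate.

No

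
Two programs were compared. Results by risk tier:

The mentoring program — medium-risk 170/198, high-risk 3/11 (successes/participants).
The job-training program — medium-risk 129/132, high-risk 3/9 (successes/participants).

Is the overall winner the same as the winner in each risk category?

Yes

Medium-risk: the mentoring program 170/198 = 85.9%, the job-training program 129/132 = 97.7% → the job-training program
High-risk: the mentoring program 3/11 = 27.3%, the job-training program 3/9 = 33.3% → the job-training program
Overall: the mentoring program 173/209 = 82.8%, the job-training program 132/141 = 93.6% → the job-training program
The job-training program wins overall and in every risk group — no reversal.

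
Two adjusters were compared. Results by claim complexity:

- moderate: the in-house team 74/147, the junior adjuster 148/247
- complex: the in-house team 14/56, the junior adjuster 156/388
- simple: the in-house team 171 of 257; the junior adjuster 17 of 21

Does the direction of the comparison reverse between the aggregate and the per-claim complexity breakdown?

Yes

Moderate: the in-house team 74/147 = 50.3%, the junior adjuster 148/247 = 59.9% → the junior adjuster
Complex: the in-house team 14/56 = 25.0%, the junior adjuster 156/388 = 40.2% → the junior adjuster
Simple: the in-house team 171/257 = 66.5%, the junior adjuster 17/21 = 81.0% → the junior adjuster
Overall: the in-house team 259/460 = 56.3%, the junior adjuster 321/656 = 48.9% → the in-house team
The junior adjuster wins each claim group but the in-house team wins overall — the comparison reverses. The junior adjuster's claims skew toward complex, which has a lower base rate.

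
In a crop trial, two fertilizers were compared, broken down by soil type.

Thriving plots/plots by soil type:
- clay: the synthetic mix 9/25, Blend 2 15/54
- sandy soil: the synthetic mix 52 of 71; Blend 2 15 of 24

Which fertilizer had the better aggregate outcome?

the synthetic mix

Clay: the synthetic mix 9/25 = 36.0%, Blend 2 15/54 = 27.8% → the synthetic mix
Sandy soil: the synthetic mix 52/71 = 73.2%, Blend 2 15/24 = 62.5% → the synthetic mix
Overall: the synthetic mix 61/96 = 63.5%, Blend 2 30/78 = 38.5% → the synthetic mix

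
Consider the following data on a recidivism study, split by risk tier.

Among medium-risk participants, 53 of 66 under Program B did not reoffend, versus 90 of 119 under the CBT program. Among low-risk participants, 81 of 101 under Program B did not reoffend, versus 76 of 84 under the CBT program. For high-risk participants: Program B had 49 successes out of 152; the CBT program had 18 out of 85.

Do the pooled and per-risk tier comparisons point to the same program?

No

Medium-risk: Program B 53/66 = 80.3%, the CBT program 90/119 = 75.6% → Program B
Low-risk: Program B 81/101 = 80.2%, the CBT program 76/84 = 90.5% → the CBT program
High-risk: Program B 49/152 = 32.2%, the CBT program 18/85 = 21.2% → Program B
Overall: Program B 183/319 = 57.4%, the CBT program 184/288 = 63.9% → the CBT program
Neither sweeps: Program B wins 2 of 3 groups, the CBT program wins 1. The CBT program wins overall but not every group — no Simpson reversal.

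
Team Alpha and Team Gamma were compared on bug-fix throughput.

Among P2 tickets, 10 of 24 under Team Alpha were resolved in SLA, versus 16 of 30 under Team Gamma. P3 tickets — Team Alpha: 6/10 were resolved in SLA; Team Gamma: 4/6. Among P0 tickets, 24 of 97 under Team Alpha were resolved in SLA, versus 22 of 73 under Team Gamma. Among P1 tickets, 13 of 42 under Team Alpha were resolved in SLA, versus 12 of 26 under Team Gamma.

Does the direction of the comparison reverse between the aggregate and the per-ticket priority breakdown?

No

P2: Team Alpha 10/24 = 41.7%, Team Gamma 16/30 = 53.3% → Team Gamma
P3: Team Alpha 6/10 = 60.0%, Team Gamma 4/6 = 66.7% → Team Gamma
P0: Team Alpha 24/97 = 24.7%, Team Gamma 22/73 = 30.1% → Team Gamma
P1: Team Alpha 13/42 = 31.0%, Team Gamma 12/26 = 46.2% → Team Gamma
Overall: Team Alpha 53/173 = 30.6%, Team Gamma 54/135 = 40.0% → Team Gamma
Team Gamma wins overall and in every ticket group — no reversal.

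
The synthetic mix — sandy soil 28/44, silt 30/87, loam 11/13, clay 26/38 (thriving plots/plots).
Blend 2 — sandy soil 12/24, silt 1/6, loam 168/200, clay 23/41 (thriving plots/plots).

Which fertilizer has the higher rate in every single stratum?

Sandy soil: the synthetic mix 28/44 = 63.6%, Blend 2 12/24 = 50.0% → the synthetic mix
Silt: the synthetic mix 30/87 = 34.5%, Blend 2 1/6 = 16.7% → the synthetic mix
Loam: the synthetic mix 11/13 = 84.6%, Blend 2 168/200 = 84.0% → the synthetic mix
Clay: the synthetic mix 26/38 = 68.4%, Blend 2 23/41 = 56.1% → the synthetic mix
The synthetic mix has the higher rate in all 4 groups.

the synthetic mix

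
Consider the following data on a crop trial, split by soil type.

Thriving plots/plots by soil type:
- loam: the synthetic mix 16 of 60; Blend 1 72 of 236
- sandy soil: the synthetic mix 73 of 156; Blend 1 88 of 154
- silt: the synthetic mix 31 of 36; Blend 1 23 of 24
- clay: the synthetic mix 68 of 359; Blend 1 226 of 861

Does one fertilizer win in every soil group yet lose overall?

No

Loam: the synthetic mix 16/60 = 26.7%, Blend 1 72/236 = 30.5% → Blend 1
Sandy soil: the synthetic mix 73/156 = 46.8%, Blend 1 88/154 = 57.1% → Blend 1
Silt: the synthetic mix 31/36 = 86.1%, Blend 1 23/24 = 95.8% → Blend 1
Clay: the synthetic mix 68/359 = 18.9%, Blend 1 226/861 = 26.2% → Blend 1
Overall: the synthetic mix 188/611 = 30.8%, Blend 1 409/1275 = 32.1% → Blend 1
Blend 1 wins overall and in every soil group — no reversal.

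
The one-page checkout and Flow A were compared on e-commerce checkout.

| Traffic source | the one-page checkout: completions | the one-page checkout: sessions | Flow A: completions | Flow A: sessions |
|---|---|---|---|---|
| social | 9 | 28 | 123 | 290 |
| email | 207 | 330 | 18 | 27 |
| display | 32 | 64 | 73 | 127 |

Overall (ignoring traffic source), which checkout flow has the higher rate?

Social: the one-page checkout 9/28 = 32.1%, Flow A 123/290 = 42.4% → Flow A
Email: the one-page checkout 207/330 = 62.7%, Flow A 18/27 = 66.7% → Flow A
Display: the one-page checkout 32/64 = 50.0%, Flow A 73/127 = 57.5% → Flow A
Overall: the one-page checkout 248/422 = 58.8%, Flow A 214/444 = 48.2% → the one-page checkout
(Flow A wins every traffic group but the one-page checkout wins overall — Flow A's sessions skew toward the low-rate social group.)

the one-page checkout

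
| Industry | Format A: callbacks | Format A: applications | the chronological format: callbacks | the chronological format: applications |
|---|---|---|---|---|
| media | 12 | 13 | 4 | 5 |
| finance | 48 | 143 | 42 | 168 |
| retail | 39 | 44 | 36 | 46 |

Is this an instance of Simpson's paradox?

No

Media: Format A 12/13 = 92.3%, the chronological format 4/5 = 80.0% → Format A
Finance: Format A 48/143 = 33.6%, the chronological format 42/168 = 25.0% → Format A
Retail: Format A 39/44 = 88.6%, the chronological format 36/46 = 78.3% → Format A
Overall: Format A 99/200 = 49.5%, the chronological format 82/219 = 37.4% → Format A
Format A wins overall and in every industry group — no reversal.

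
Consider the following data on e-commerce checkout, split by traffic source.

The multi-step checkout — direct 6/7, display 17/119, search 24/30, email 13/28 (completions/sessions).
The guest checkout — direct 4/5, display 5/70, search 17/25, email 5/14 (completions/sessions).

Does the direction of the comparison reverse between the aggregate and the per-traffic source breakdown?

No

Direct: the multi-step checkout 6/7 = 85.7%, the guest checkout 4/5 = 80.0% → the multi-step checkout
Display: the multi-step checkout 17/119 = 14.3%, the guest checkout 5/70 = 7.1% → the multi-step checkout
Search: the multi-step checkout 24/30 = 80.0%, the guest checkout 17/25 = 68.0% → the multi-step checkout
Email: the multi-step checkout 13/28 = 46.4%, the guest checkout 5/14 = 35.7% → the multi-step checkout
Overall: the multi-step checkout 60/184 = 32.6%, the guest checkout 31/114 = 27.2% → the multi-step checkout
The multi-step checkout wins overall and in every traffic group — no reversal.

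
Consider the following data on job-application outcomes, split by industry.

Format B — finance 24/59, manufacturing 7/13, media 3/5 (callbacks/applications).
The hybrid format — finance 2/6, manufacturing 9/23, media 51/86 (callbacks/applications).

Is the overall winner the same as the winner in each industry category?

No

Finance: Format B 24/59 = 40.7%, the hybrid format 2/6 = 33.3% → Format B
Manufacturing: Format B 7/13 = 53.8%, the hybrid format 9/23 = 39.1% → Format B
Media: Format B 3/5 = 60.0%, the hybrid format 51/86 = 59.3% → Format B
Overall: Format B 34/77 = 44.2%, the hybrid format 62/115 = 53.9% → the hybrid format
Format B wins each industry group but the hybrid format wins overall — the comparison reverses. Format B's applications skew toward finance, which has a lower base rate.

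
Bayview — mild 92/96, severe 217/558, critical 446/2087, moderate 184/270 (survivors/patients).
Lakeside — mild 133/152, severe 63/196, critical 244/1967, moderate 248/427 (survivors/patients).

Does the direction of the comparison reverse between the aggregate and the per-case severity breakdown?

Mild: Bayview 92/96 = 95.8%, Lakeside 133/152 = 87.5% → Bayview
Severe: Bayview 217/558 = 38.9%, Lakeside 63/196 = 32.1% → Bayview
Critical: Bayview 446/2087 = 21.4%, Lakeside 244/1967 = 12.4% → Bayview
Moderate: Bayview 184/270 = 68.1%, Lakeside 248/427 = 58.1% → Bayview
Overall: Bayview 939/3011 = 31.2%, Lakeside 688/2742 = 25.1% → Bayview
Bayview wins overall and in every case group — no reversal.

No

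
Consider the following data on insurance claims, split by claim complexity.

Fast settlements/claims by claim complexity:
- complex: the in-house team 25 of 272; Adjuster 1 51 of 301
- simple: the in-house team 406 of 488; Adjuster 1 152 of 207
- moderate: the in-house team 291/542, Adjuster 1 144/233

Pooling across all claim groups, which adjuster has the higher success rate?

the in-house team

Complex: the in-house team 25/272 = 9.2%, Adjuster 1 51/301 = 16.9% → Adjuster 1
Simple: the in-house team 406/488 = 83.2%, Adjuster 1 152/207 = 73.4% → the in-house team
Moderate: the in-house team 291/542 = 53.7%, Adjuster 1 144/233 = 61.8% → Adjuster 1
Overall: the in-house team 722/1302 = 55.5%, Adjuster 1 347/741 = 46.8% → the in-house team
(Neither sweeps every claim group, but the in-house team has the higher pooled rate.)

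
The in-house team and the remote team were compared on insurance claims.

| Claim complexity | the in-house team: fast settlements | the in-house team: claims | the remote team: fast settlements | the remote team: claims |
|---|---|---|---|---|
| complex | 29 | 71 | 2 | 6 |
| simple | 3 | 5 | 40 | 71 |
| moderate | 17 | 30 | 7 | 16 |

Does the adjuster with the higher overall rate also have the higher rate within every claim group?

No

Complex: the in-house team 29/71 = 40.8%, the remote team 2/6 = 33.3% → the in-house team
Simple: the in-house team 3/5 = 60.0%, the remote team 40/71 = 56.3% → the in-house team
Moderate: the in-house team 17/30 = 56.7%, the remote team 7/16 = 43.8% → the in-house team
Overall: the in-house team 49/106 = 46.2%, the remote team 49/93 = 52.7% → the remote team
The in-house team wins each claim group but the remote team wins overall — the comparison reverses. The in-house team's claims skew toward complex, which has a lower base rate.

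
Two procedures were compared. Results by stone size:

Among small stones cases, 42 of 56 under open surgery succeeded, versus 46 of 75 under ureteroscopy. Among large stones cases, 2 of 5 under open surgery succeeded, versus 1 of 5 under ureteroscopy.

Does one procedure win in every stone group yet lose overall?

No

Small stones: open surgery 42/56 = 75.0%, ureteroscopy 46/75 = 61.3% → open surgery
Large stones: open surgery 2/5 = 40.0%, ureteroscopy 1/5 = 20.0% → open surgery
Overall: open surgery 44/61 = 72.1%, ureteroscopy 47/80 = 58.8% → open surgery
Open surgery wins overall and in every stone group — no reversal.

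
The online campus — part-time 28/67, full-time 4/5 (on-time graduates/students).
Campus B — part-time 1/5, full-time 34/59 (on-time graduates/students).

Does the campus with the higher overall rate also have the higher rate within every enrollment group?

Part-time: the online campus 28/67 = 41.8%, Campus B 1/5 = 20.0% → the online campus
Full-time: the online campus 4/5 = 80.0%, Campus B 34/59 = 57.6% → the online campus
Overall: the online campus 32/72 = 44.4%, Campus B 35/64 = 54.7% → Campus B
The online campus wins each enrollment group but Campus B wins overall — the comparison reverses. The online campus's students skew toward part-time, which has a lower base rate.

No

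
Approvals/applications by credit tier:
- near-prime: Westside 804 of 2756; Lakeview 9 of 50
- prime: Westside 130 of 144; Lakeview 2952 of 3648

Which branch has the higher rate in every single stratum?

Near-prime: Westside 804/2756 = 29.2%, Lakeview 9/50 = 18.0% → Westside
Prime: Westside 130/144 = 90.3%, Lakeview 2952/3648 = 80.9% → Westside
Westside has the higher rate in both groups.

Westside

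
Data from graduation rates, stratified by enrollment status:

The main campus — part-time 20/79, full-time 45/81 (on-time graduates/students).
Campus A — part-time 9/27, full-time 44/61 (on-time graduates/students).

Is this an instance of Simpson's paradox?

No

Part-time: the main campus 20/79 = 25.3%, Campus A 9/27 = 33.3% → Campus A
Full-time: the main campus 45/81 = 55.6%, Campus A 44/61 = 72.1% → Campus A
Overall: the main campus 65/160 = 40.6%, Campus A 53/88 = 60.2% → Campus A
Campus A wins overall and in every enrollment group — no reversal.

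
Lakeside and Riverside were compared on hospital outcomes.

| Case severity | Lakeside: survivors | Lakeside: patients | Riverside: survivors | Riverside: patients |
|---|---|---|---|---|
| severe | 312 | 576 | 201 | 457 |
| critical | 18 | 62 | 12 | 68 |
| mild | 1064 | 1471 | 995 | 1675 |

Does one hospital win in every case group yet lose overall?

Severe: Lakeside 312/576 = 54.2%, Riverside 201/457 = 44.0% → Lakeside
Critical: Lakeside 18/62 = 29.0%, Riverside 12/68 = 17.6% → Lakeside
Mild: Lakeside 1064/1471 = 72.3%, Riverside 995/1675 = 59.4% → Lakeside
Overall: Lakeside 1394/2109 = 66.1%, Riverside 1208/2200 = 54.9% → Lakeside
Lakeside wins overall and in every case group — no reversal.

No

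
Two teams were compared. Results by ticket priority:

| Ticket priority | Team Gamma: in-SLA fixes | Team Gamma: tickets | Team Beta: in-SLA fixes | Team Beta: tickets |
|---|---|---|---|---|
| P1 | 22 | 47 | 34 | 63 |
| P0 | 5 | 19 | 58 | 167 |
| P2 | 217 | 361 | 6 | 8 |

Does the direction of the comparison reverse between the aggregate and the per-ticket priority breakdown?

P1: Team Gamma 22/47 = 46.8%, Team Beta 34/63 = 54.0% → Team Beta
P0: Team Gamma 5/19 = 26.3%, Team Beta 58/167 = 34.7% → Team Beta
P2: Team Gamma 217/361 = 60.1%, Team Beta 6/8 = 75.0% → Team Beta
Overall: Team Gamma 244/427 = 57.1%, Team Beta 98/238 = 41.2% → Team Gamma
Team Beta wins each ticket group but Team Gamma wins overall — the comparison reverses. Team Beta's tickets skew toward P0, which has a lower base rate.

Yes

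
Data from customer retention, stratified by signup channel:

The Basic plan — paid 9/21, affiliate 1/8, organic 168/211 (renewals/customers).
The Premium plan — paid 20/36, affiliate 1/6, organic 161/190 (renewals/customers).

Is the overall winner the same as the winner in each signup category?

Yes

Paid: the Basic plan 9/21 = 42.9%, the Premium plan 20/36 = 55.6% → the Premium plan
Affiliate: the Basic plan 1/8 = 12.5%, the Premium plan 1/6 = 16.7% → the Premium plan
Organic: the Basic plan 168/211 = 79.6%, the Premium plan 161/190 = 84.7% → the Premium plan
Overall: the Basic plan 178/240 = 74.2%, the Premium plan 182/232 = 78.4% → the Premium plan
The Premium plan wins overall and in every signup group — no reversal.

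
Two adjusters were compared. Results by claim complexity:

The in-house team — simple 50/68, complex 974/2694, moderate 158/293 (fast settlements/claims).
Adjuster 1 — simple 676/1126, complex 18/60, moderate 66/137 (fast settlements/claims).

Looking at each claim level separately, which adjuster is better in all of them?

the in-house team

Simple: the in-house team 50/68 = 73.5%, Adjuster 1 676/1126 = 60.0% → the in-house team
Complex: the in-house team 974/2694 = 36.2%, Adjuster 1 18/60 = 30.0% → the in-house team
Moderate: the in-house team 158/293 = 53.9%, Adjuster 1 66/137 = 48.2% → the in-house team
The in-house team has the higher rate in all 3 groups.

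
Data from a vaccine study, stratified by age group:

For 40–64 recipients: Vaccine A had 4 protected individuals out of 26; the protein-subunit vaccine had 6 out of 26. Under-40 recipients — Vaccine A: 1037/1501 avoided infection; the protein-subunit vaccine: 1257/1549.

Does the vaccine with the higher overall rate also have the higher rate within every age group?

Yes

40–64: Vaccine A 4/26 = 15.4%, the protein-subunit vaccine 6/26 = 23.1% → the protein-subunit vaccine
Under-40: Vaccine A 1037/1501 = 69.1%, the protein-subunit vaccine 1257/1549 = 81.1% → the protein-subunit vaccine
Overall: Vaccine A 1041/1527 = 68.2%, the protein-subunit vaccine 1263/1575 = 80.2% → the protein-subunit vaccine
The protein-subunit vaccine wins overall and in every age group — no reversal.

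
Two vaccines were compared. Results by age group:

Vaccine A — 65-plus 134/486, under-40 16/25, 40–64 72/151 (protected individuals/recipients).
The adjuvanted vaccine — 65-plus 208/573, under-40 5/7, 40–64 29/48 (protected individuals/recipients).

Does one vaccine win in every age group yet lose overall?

65-plus: Vaccine A 134/486 = 27.6%, the adjuvanted vaccine 208/573 = 36.3% → the adjuvanted vaccine
Under-40: Vaccine A 16/25 = 64.0%, the adjuvanted vaccine 5/7 = 71.4% → the adjuvanted vaccine
40–64: Vaccine A 72/151 = 47.7%, the adjuvanted vaccine 29/48 = 60.4% → the adjuvanted vaccine
Overall: Vaccine A 222/662 = 33.5%, the adjuvanted vaccine 242/628 = 38.5% → the adjuvanted vaccine
The adjuvanted vaccine wins overall and in every age group — no reversal.

No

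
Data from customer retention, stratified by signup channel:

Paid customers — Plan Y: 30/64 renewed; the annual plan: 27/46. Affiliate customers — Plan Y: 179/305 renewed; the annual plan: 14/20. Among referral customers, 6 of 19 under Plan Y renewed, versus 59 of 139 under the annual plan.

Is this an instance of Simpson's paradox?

Yes

Paid: Plan Y 30/64 = 46.9%, the annual plan 27/46 = 58.7% → the annual plan
Affiliate: Plan Y 179/305 = 58.7%, the annual plan 14/20 = 70.0% → the annual plan
Referral: Plan Y 6/19 = 31.6%, the annual plan 59/139 = 42.4% → the annual plan
Overall: Plan Y 215/388 = 55.4%, the annual plan 100/205 = 48.8% → Plan Y
The annual plan wins each signup group but Plan Y wins overall — the comparison reverses. The annual plan's customers skew toward referral, which has a lower base rate.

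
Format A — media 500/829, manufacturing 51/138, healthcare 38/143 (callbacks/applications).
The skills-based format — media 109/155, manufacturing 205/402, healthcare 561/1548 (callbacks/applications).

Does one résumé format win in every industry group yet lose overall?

Yes

Media: Format A 500/829 = 60.3%, the skills-based format 109/155 = 70.3% → the skills-based format
Manufacturing: Format A 51/138 = 37.0%, the skills-based format 205/402 = 51.0% → the skills-based format
Healthcare: Format A 38/143 = 26.6%, the skills-based format 561/1548 = 36.2% → the skills-based format
Overall: Format A 589/1110 = 53.1%, the skills-based format 875/2105 = 41.6% → Format A
The skills-based format wins each industry group but Format A wins overall — the comparison reverses. The skills-based format's applications skew toward healthcare, which has a lower base rate.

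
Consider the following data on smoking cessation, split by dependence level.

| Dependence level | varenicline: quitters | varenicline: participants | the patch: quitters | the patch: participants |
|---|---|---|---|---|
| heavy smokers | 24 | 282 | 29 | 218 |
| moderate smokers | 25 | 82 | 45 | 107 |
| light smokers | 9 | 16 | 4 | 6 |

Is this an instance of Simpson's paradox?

Heavy smokers: varenicline 24/282 = 8.5%, the patch 29/218 = 13.3% → the patch
Moderate smokers: varenicline 25/82 = 30.5%, the patch 45/107 = 42.1% → the patch
Light smokers: varenicline 9/16 = 56.2%, the patch 4/6 = 66.7% → the patch
Overall: varenicline 58/380 = 15.3%, the patch 78/331 = 23.6% → the patch
The patch wins overall and in every dependence group — no reversal.

No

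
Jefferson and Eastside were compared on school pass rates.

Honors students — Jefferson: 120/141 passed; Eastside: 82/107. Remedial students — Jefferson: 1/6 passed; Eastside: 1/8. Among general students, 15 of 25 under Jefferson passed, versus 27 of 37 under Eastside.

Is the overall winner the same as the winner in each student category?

Honors: Jefferson 120/141 = 85.1%, Eastside 82/107 = 76.6% → Jefferson
Remedial: Jefferson 1/6 = 16.7%, Eastside 1/8 = 12.5% → Jefferson
General: Jefferson 15/25 = 60.0%, Eastside 27/37 = 73.0% → Eastside
Overall: Jefferson 136/172 = 79.1%, Eastside 110/152 = 72.4% → Jefferson
Neither sweeps: Jefferson wins 2 of 3 groups, Eastside wins 1. Jefferson wins overall but not every group — no Simpson reversal.

No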